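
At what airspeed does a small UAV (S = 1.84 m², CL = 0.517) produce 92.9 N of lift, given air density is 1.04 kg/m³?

v = 13.7 m/s

L = ½ρv²S·CL ⇒ v = √(2L/(ρ·S·CL))
v = √(2 × 92.9 / (1.04 × 1.84 × 0.517)) = √187.8 = 13.7 m/s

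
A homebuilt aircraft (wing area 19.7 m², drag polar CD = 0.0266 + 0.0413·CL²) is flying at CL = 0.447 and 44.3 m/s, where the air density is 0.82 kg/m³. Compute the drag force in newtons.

CD = 0.0266 + 0.0413 × 0.447² = 0.03485
D = ½ρv²S·CD = ½ × 0.82 × 44.3² × 19.7 × 0.03485 = 552 N

D = 552 N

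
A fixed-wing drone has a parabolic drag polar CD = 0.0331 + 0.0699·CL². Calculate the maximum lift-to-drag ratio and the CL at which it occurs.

(L/D)max = 10.4, at CL = 0.688

For CD = CD0 + K·CL², (L/D)max occurs at CL* = √(CD0/K) and equals 1/(2√(K·CD0)).
(L/D)max = 1/(2√(0.0699 × 0.0331)) = 1/(2 × 0.0481) = 10.4
CL* = √(0.0331/0.0699) = 0.688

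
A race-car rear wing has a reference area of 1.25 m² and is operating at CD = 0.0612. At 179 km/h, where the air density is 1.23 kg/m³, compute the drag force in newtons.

D = 116 N

Convert speed: v = 179 km/h ÷ 3.6 = 49.72 m/s.
Dynamic pressure q = ½ρv² = ½ × 1.23 × 49.72² = 1520 Pa.
D = q·S·CD = 1520 × 1.25 × 0.0612 = 116 N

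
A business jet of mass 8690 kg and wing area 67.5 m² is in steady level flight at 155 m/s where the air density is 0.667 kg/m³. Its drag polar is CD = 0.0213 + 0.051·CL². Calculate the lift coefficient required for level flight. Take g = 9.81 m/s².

In steady level flight, lift balances weight: W = mg = 8690 × 9.81 = 85249 N.
Dynamic pressure q = 0.5 × 0.667 × 155² = 8012 Pa.
Required CL = L/(qS) = 85249/(8012·67.5) = 0.1576.

CL = 0.158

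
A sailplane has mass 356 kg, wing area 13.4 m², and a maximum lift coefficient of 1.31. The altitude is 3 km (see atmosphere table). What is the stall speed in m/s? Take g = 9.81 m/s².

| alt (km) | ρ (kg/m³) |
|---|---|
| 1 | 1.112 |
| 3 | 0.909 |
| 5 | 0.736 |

At 3 km, from the table: ρ = 0.909 kg/m³.
At stall, lift equals weight: L = W = m·g = 356 × 9.81 = 3492 N.
V_stall = √(2W/(ρ·S·CL,max)) = √(2 × 3492 / (0.909 × 13.4 × 1.31))
V_stall = √437.7 = 20.9 m/s

V_stall = 20.9 m/s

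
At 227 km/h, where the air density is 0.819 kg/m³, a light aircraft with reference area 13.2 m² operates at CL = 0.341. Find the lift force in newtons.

Convert speed: v = 227 km/h ÷ 3.6 = 63.06 m/s.
L = ½ρv²S·CL = ½ × 0.819 × 63.06² × 13.2 × 0.341 = 7330 N ≈ 7.33 kN

L = 7330 N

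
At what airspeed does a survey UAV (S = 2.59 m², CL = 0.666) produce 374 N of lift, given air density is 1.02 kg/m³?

L = ½ρv²S·CL ⇒ v = √(2L/(ρ·S·CL))
v = √(2 × 374 / (1.02 × 2.59 × 0.666)) = √425.1 = 20.6 m/s

v = 20.6 m/s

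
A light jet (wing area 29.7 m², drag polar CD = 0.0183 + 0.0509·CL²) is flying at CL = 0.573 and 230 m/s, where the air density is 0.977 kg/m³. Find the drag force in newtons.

CD = 0.0183 + 0.0509 × 0.573² = 0.03501
D = ½ρv²S·CD = ½ × 0.977 × 230² × 29.7 × 0.03501 = 26900 N

D = 26900 N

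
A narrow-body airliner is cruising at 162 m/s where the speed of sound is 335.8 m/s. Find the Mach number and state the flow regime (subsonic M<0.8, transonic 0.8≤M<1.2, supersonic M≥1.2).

M = v/a = 162 / 335.8 = 0.482
M = 0.482 → subsonic.

M = 0.482 (subsonic)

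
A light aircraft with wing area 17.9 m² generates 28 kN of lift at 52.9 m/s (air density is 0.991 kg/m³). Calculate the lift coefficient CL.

From L = ½ρv²S·CL, rearranging gives CL = 2L/(ρv²S).
CL = 2 × 28000 / (0.991 × 52.9² × 17.9) = 1.13

CL = 1.13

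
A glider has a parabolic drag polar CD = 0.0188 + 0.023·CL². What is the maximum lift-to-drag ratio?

(L/D)max = 24

For CD = CD0 + K·CL², (L/D)max occurs at CL* = √(CD0/K) and equals 1/(2√(K·CD0)).
(L/D)max = 1/(2√(0.023 × 0.0188)) = 1/(2 × 0.02079) = 24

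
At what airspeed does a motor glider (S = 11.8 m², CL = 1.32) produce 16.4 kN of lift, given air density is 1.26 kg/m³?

v = 40.9 m/s

L = ½ρv²S·CL ⇒ v = √(2L/(ρ·S·CL))
v = √(2 × 16400 / (1.26 × 11.8 × 1.32)) = √1671 = 40.9 m/s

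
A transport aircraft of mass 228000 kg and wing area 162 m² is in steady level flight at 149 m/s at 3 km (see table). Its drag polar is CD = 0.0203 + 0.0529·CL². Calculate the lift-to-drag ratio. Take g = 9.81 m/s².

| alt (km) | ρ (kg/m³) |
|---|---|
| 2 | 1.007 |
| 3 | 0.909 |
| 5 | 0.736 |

L/D = 11.5

At 3 km, from the table: ρ = 0.909 kg/m³.
Level flight ⇒ L = W = m·g = 228000 × 9.81 = 2.2367×10^6 N.
Dynamic pressure q = 0.5 × 0.909 × 149² = 10090 Pa.
CL = W/(q·S) = 2.2367×10^6 / (10090 × 162) = 1.368.
CD = 0.0203 + 0.0529 × 1.368² = 0.1193.
L/D = CL/CD = 1.368 / 0.1193 = 11.5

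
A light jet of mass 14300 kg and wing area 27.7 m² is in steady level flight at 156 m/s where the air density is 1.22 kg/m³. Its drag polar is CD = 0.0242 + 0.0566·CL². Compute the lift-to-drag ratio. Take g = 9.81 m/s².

In steady level flight, lift balances weight: W = mg = 14300 × 9.81 = 1.4028×10^5 N.
q = ½ρv² = ½ × 1.22 × 156² = 14840 Pa.
Required CL = L/(qS) = 1.4028×10^5/(14840·27.7) = 0.3412.
CD = 0.0242 + 0.0566 × 0.3412² = 0.03079.
L/D = CL/CD = 0.3412 / 0.03079 = 11.1

L/D = 11.1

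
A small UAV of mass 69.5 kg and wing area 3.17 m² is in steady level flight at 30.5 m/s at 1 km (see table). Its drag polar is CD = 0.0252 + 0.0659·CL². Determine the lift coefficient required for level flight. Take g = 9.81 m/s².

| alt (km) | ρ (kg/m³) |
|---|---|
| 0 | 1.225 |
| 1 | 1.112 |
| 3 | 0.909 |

At 1 km, from the table: ρ = 1.112 kg/m³.
Weight W = mg = 69.5 × 9.81 = 681.8 N; in level flight L = W.
q = ½ρv² = ½ × 1.112 × 30.5² = 517.2 Pa.
CL = W/(q·S) = 681.8 / (517.2 × 3.17) = 0.4158.

CL = 0.416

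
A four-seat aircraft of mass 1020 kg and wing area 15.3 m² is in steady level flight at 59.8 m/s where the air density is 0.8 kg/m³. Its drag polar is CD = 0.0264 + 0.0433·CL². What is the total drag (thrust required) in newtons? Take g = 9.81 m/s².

D = 776 N

In steady level flight, lift balances weight: W = mg = 1020 × 9.81 = 10006 N.
Dynamic pressure q = 0.5 × 0.8 × 59.8² = 1430 Pa.
CL = 2W/(ρv²S) = 2×10006/(0.8×59.8²×15.3) = 0.4572.
CD = 0.0264 + 0.0433 × 0.4572² = 0.03545.
D = q·S·CD = 1430 × 15.3 × 0.03545 = 775.9 N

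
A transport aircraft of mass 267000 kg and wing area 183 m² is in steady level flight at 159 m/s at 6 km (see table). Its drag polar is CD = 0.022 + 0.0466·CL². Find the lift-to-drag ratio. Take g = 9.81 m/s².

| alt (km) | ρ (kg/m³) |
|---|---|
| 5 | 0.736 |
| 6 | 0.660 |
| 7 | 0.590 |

L/D = 10.8

At 6 km, from the table: ρ = 0.660 kg/m³.
In steady level flight, lift balances weight: W = mg = 267000 × 9.81 = 2.6193×10^6 N.
Dynamic pressure q = 0.5 × 0.66 × 159² = 8343 Pa.
CL = W/(q·S) = 2.6193×10^6 / (8343 × 183) = 1.716.
CD = 0.022 + 0.0466 × 1.716² = 0.1592.
L/D = CL/CD = 1.716 / 0.1592 = 10.8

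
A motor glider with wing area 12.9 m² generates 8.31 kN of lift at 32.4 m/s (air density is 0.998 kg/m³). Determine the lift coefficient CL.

From L = ½ρv²S·CL, rearranging gives CL = 2L/(ρv²S).
CL = 2 × 8310 / (0.998 × 32.4² × 12.9) = 1.23

CL = 1.23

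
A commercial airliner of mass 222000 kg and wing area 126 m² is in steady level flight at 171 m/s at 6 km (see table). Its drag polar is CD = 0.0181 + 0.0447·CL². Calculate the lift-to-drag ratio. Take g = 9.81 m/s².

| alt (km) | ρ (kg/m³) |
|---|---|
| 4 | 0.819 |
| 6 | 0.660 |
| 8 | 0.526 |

At 6 km, from the table: ρ = 0.660 kg/m³.
Weight W = mg = 222000 × 9.81 = 2.1778×10^6 N; in level flight L = W.
q = ½ρv² = ½ × 0.66 × 171² = 9650 Pa.
Required CL = L/(qS) = 2.1778×10^6/(9650·126) = 1.791.
CD = 0.0181 + 0.0447 × 1.791² = 0.1615.
L/D = CL/CD = 1.791 / 0.1615 = 11.1

L/D = 11.1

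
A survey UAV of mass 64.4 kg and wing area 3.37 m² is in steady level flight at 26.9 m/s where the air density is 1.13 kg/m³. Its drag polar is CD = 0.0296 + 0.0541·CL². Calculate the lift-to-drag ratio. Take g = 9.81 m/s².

Level flight ⇒ L = W = m·g = 64.4 × 9.81 = 631.76 N.
q = ½ρv² = ½ × 1.13 × 26.9² = 408.8 Pa.
Required CL = L/(qS) = 631.76/(408.8·3.37) = 0.4585.
CD = 0.0296 + 0.0541 × 0.4585² = 0.04097.
L/D = CL/CD = 0.4585 / 0.04097 = 11.2

L/D = 11.2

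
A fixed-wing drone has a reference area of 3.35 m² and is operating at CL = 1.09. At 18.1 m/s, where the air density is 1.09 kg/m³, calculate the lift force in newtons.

Dynamic pressure q = ½ρv² = ½ × 1.09 × 18.1² = 178.5 Pa.
L = q·S·CL = 178.5 × 3.35 × 1.09 = 652 N

L = 652 N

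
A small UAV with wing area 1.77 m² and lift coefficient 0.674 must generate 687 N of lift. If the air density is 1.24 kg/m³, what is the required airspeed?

v = 30.5 m/s

L = ½ρv²S·CL ⇒ v = √(2L/(ρ·S·CL))
v = √(2 × 687 / (1.24 × 1.77 × 0.674)) = √928.8 = 30.5 m/s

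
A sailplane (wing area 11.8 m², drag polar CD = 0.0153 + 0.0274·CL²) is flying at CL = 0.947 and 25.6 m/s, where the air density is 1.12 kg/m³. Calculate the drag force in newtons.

D = 173 N

CD = 0.0153 + 0.0274 × 0.947² = 0.03987
D = ½ρv²S·CD = ½ × 1.12 × 25.6² × 11.8 × 0.03987 = 173 N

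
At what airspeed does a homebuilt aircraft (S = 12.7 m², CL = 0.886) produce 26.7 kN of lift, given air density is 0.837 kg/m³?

v = 75.3 m/s

L = ½ρv²S·CL ⇒ v = √(2L/(ρ·S·CL))
v = √(2 × 26700 / (0.837 × 12.7 × 0.886)) = √5670 = 75.3 m/s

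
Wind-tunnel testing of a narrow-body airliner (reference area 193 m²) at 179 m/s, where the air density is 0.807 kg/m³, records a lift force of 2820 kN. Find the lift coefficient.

CL = 1.13

From L = ½ρv²S·CL, rearranging gives CL = 2L/(ρv²S).
CL = 2 × 2.82×10^6 / (0.807 × 179² × 193) = 1.13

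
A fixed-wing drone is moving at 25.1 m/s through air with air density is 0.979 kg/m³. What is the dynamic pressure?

q = ½ρv² = ½ × 0.979 × 25.1² = 308 Pa

q = 308 Pa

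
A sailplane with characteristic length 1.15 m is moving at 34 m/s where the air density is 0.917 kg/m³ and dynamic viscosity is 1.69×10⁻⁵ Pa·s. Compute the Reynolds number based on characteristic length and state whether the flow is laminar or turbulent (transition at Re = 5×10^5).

Re = ρ·v·c/μ = 0.917 × 34 × 1.15 / (1.69×10⁻⁵) = 2.12×10^6
Since 2.12×10^6 > 5×10^5, the flow is turbulent.

Re = 2.12×10^6 (turbulent)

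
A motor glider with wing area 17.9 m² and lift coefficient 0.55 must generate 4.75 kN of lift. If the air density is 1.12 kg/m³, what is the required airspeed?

v = 29.4 m/s

L = ½ρv²S·CL ⇒ v = √(2L/(ρ·S·CL))
v = √(2 × 4750 / (1.12 × 17.9 × 0.55)) = √861.6 = 29.4 m/s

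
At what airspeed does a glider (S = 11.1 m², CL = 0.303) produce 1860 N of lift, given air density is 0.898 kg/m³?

v = 35.1 m/s

L = ½ρv²S·CL ⇒ v = √(2L/(ρ·S·CL))
v = √(2 × 1860 / (0.898 × 11.1 × 0.303)) = √1232 = 35.1 m/s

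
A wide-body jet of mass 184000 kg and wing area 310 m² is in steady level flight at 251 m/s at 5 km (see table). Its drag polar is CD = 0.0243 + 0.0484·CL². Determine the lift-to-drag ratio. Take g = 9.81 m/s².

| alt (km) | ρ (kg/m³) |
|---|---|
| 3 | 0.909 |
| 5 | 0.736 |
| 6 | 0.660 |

L/D = 9.18

At 5 km, from the table: ρ = 0.736 kg/m³.
Level flight ⇒ L = W = m·g = 184000 × 9.81 = 1.805×10^6 N.
q = ½ρv² = ½ × 0.736 × 251² = 23180 Pa.
CL = W/(q·S) = 1.805×10^6 / (23180 × 310) = 0.2511.
CD = 0.0243 + 0.0484 × 0.2511² = 0.02735.
L/D = CL/CD = 0.2511 / 0.02735 = 9.18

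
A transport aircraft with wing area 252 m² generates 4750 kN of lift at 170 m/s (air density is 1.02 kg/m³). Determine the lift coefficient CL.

CL = 1.28

From L = ½ρv²S·CL, rearranging gives CL = 2L/(ρv²S).
CL = 2 × 4.75×10^6 / (1.02 × 170² × 252) = 1.28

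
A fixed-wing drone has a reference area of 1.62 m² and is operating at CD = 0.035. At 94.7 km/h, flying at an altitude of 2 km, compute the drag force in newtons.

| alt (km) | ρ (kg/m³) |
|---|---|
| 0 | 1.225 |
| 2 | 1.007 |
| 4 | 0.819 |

D = 19.8 N

At 2 km, from the table: ρ = 1.007 kg/m³.
Convert speed: v = 94.7 km/h ÷ 3.6 = 26.31 m/s.
Dynamic pressure q = ½ρv² = ½ × 1.007 × 26.31² = 348.4 Pa.
D = q·S·CD = 348.4 × 1.62 × 0.035 = 19.8 N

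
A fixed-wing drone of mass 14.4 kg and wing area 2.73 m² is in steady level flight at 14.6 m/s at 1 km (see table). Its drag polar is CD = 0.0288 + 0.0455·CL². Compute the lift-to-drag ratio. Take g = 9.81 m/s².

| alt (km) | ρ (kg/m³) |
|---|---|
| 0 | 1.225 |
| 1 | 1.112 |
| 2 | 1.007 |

At 1 km, from the table: ρ = 1.112 kg/m³.
Level flight ⇒ L = W = m·g = 14.4 × 9.81 = 141.26 N.
q = ½ρv² = ½ × 1.112 × 14.6² = 118.5 Pa.
Required CL = L/(qS) = 141.26/(118.5·2.73) = 0.4366.
CD = 0.0288 + 0.0455 × 0.4366² = 0.03747.
L/D = CL/CD = 0.4366 / 0.03747 = 11.7

L/D = 11.7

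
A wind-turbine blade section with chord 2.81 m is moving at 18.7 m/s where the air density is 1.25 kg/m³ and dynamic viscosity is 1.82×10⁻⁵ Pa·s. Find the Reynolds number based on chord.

Re = 3.61×10^6

Re = ρ·v·c/μ = 1.25 × 18.7 × 2.81 / (1.82×10⁻⁵) = 3.61×10^6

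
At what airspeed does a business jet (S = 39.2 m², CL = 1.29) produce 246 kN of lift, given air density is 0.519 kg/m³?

L = ½ρv²S·CL ⇒ v = √(2L/(ρ·S·CL))
v = √(2 × 2.46×10^5 / (0.519 × 39.2 × 1.29)) = √18750 = 137 m/s

v = 137 m/s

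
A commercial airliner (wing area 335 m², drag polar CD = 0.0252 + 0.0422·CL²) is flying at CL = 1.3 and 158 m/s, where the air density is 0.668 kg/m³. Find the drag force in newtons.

D = 2.7×10^5 N

CD = 0.0252 + 0.0422 × 1.3² = 0.09652
D = ½ρv²S·CD = ½ × 0.668 × 158² × 335 × 0.09652 = 2.7×10^5 N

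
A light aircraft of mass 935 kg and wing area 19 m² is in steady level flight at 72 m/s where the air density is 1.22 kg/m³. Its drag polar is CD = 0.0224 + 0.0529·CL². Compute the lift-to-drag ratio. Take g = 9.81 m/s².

In steady level flight, lift balances weight: W = mg = 935 × 9.81 = 9172.4 N.
q = ½ρv² = ½ × 1.22 × 72² = 3162 Pa.
Required CL = L/(qS) = 9172.4/(3162·19) = 0.1527.
CD = 0.0224 + 0.0529 × 0.1527² = 0.02363.
L/D = CL/CD = 0.1527 / 0.02363 = 6.46

L/D = 6.46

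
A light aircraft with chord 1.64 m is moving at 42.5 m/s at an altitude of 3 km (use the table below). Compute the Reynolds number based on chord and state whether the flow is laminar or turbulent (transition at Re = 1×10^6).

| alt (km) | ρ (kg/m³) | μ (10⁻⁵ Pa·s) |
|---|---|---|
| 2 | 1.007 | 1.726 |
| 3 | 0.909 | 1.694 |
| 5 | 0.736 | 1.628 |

At 3 km, from the table: ρ = 0.909 kg/m³, μ = 1.694×10⁻⁵ Pa·s.
Re = ρ·v·c/μ = 0.909 × 42.5 × 1.64 / (1.694×10⁻⁵) = 3.74×10^6
Since 3.74×10^6 > 1×10^6, the flow is turbulent.

Re = 3.74×10^6 (turbulent)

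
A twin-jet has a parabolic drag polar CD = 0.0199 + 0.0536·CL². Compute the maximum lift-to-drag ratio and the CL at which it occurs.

For CD = CD0 + K·CL², (L/D)max occurs at CL* = √(CD0/K) and equals 1/(2√(K·CD0)).
(L/D)max = 1/(2√(0.0536 × 0.0199)) = 1/(2 × 0.03266) = 15.3
CL* = √(0.0199/0.0536) = 0.609

(L/D)max = 15.3, at CL = 0.609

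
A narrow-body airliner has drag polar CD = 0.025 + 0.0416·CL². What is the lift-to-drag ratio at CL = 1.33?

L/D = 13.5

CD = 0.025 + 0.0416 × 1.33² = 0.09859
L/D = CL/CD = 1.33 / 0.09859 = 13.5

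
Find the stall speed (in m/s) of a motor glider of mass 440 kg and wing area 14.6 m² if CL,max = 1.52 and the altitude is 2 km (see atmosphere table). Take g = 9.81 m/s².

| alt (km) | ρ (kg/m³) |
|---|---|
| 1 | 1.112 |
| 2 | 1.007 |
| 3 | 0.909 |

V_stall = 19.7 m/s

At 2 km, from the table: ρ = 1.007 kg/m³.
Stall occurs when L = W at CL,max. W = mg = 440 × 9.81 = 4316 N.
From L = ½ρV²S·CL,max = W: V_stall = √(2W/(ρSCL,max)) = √(2·4316/(1.007·14.6·1.52))
V_stall = √386.3 = 19.7 m/s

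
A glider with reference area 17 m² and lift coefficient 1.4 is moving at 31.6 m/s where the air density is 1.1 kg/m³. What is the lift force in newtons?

Dynamic pressure q = ½ρv² = ½ × 1.1 × 31.6² = 549.2 Pa.
L = q·S·CL = 549.2 × 17 × 1.4 = 13100 N ≈ 13.1 kN

L = 13100 N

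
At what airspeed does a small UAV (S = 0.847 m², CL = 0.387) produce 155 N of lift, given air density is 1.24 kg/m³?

L = ½ρv²S·CL ⇒ v = √(2L/(ρ·S·CL))
v = √(2 × 155 / (1.24 × 0.847 × 0.387)) = √762.7 = 27.6 m/s

v = 27.6 m/s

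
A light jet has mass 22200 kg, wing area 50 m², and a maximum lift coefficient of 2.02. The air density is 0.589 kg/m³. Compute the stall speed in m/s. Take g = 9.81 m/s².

V_stall = 85.6 m/s

Weight W = mg = 22200 × 9.81 = 2.178×10^5 N.
From L = ½ρV²S·CL,max = W: V_stall = √(2W/(ρSCL,max)) = √(2·2.178×10^5/(0.589·50·2.02))
V_stall = √7322 = 85.6 m/s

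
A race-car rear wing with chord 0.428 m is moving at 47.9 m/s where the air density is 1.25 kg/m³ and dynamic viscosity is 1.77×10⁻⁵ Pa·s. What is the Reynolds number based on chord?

Re = 1.45×10^6

Re = ρ·v·c/μ = 1.25 × 47.9 × 0.428 / (1.77×10⁻⁵) = 1.45×10^6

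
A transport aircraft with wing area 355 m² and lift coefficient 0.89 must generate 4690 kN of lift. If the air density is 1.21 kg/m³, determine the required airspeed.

v = 157 m/s

L = ½ρv²S·CL ⇒ v = √(2L/(ρ·S·CL))
v = √(2 × 4.69×10^6 / (1.21 × 355 × 0.89)) = √24540 = 157 m/s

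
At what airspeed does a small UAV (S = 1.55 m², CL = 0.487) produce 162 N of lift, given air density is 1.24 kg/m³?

L = ½ρv²S·CL ⇒ v = √(2L/(ρ·S·CL))
v = √(2 × 162 / (1.24 × 1.55 × 0.487)) = √346.1 = 18.6 m/s

v = 18.6 m/s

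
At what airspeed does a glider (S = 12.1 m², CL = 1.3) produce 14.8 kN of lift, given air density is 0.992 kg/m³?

v = 43.6 m/s

L = ½ρv²S·CL ⇒ v = √(2L/(ρ·S·CL))
v = √(2 × 14800 / (0.992 × 12.1 × 1.3)) = √1897 = 43.6 m/s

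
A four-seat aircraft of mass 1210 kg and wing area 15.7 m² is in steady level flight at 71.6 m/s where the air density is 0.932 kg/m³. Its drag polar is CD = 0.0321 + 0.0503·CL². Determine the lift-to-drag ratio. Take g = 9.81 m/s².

L/D = 8.52

In steady level flight, lift balances weight: W = mg = 1210 × 9.81 = 11870 N.
Dynamic pressure q = 0.5 × 0.932 × 71.6² = 2389 Pa.
Required CL = L/(qS) = 11870/(2389·15.7) = 0.3165.
CD = 0.0321 + 0.0503 × 0.3165² = 0.03714.
L/D = CL/CD = 0.3165 / 0.03714 = 8.52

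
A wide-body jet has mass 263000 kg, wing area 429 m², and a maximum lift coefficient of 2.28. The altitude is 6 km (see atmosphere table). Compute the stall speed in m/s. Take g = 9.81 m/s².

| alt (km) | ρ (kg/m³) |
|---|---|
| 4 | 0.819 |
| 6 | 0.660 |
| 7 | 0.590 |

V_stall = 89.4 m/s

At 6 km, from the table: ρ = 0.660 kg/m³.
At stall, lift equals weight: L = W = m·g = 263000 × 9.81 = 2.58×10^6 N.
From L = ½ρV²S·CL,max = W: V_stall = √(2W/(ρSCL,max)) = √(2·2.58×10^6/(0.66·429·2.28))
V_stall = √7993 = 89.4 m/s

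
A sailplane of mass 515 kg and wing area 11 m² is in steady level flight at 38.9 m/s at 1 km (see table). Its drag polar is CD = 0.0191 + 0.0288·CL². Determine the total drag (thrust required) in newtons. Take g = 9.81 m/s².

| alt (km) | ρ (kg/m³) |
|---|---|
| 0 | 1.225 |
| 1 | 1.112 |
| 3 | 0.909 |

At 1 km, from the table: ρ = 1.112 kg/m³.
Level flight ⇒ L = W = m·g = 515 × 9.81 = 5052.2 N.
q = ½ρv² = ½ × 1.112 × 38.9² = 841.3 Pa.
CL = W/(q·S) = 5052.2 / (841.3 × 11) = 0.5459.
CD = 0.0191 + 0.0288 × 0.5459² = 0.02768.
D = q·S·CD = 841.3 × 11 × 0.02768 = 256.2 N

D = 256 N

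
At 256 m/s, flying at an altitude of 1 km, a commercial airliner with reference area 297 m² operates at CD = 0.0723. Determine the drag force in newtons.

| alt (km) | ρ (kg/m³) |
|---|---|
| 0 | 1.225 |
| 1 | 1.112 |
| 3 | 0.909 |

D = 7.82×10^5 N

At 1 km, from the table: ρ = 1.112 kg/m³.
Dynamic pressure q = ½ρv² = ½ × 1.112 × 256² = 36440 Pa.
D = q·S·CD = 36440 × 297 × 0.0723 = 7.82×10^5 N ≈ 782 kN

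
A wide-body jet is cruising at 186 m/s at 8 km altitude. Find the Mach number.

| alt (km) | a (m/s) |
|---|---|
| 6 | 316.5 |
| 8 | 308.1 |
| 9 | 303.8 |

M = 0.604

At 8 km, from the table: a = 308.1 m/s.
M = v/a = 186 / 308.1 = 0.604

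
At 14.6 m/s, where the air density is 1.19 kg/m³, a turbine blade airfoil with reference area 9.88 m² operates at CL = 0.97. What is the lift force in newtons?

L = 1220 N

Dynamic pressure q = ½ρv² = ½ × 1.19 × 14.6² = 126.8 Pa.
L = q·S·CL = 126.8 × 9.88 × 0.97 = 1220 N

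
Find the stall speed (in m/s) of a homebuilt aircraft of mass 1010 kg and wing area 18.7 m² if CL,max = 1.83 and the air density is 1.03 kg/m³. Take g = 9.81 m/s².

Weight W = mg = 1010 × 9.81 = 9908 N.
V_stall = √(2W/(ρ·S·CL,max)) = √(2 × 9908 / (1.03 × 18.7 × 1.83))
V_stall = √562.2 = 23.7 m/s

V_stall = 23.7 m/s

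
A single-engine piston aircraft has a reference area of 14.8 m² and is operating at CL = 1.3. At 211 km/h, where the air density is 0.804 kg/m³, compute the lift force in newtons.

Convert speed: v = 211 km/h ÷ 3.6 = 58.61 m/s.
L = ½ρv²S·CL = ½ × 0.804 × 58.61² × 14.8 × 1.3 = 26600 N ≈ 26.6 kN

L = 26600 N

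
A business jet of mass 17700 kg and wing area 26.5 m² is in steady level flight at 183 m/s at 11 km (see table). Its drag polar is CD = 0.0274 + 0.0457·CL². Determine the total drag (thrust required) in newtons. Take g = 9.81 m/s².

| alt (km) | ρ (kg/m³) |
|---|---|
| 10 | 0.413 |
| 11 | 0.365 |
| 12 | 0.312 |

D = 12900 N

At 11 km, from the table: ρ = 0.365 kg/m³.
Level flight ⇒ L = W = m·g = 17700 × 9.81 = 1.7364×10^5 N.
q = ½ρv² = ½ × 0.365 × 183² = 6112 Pa.
CL = W/(q·S) = 1.7364×10^5 / (6112 × 26.5) = 1.072.
CD = 0.0274 + 0.0457 × 1.072² = 0.07993.
D = q·S·CD = 6112 × 26.5 × 0.07993 = 12940 N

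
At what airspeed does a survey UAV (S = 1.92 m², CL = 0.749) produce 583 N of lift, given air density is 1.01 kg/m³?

v = 28.3 m/s

L = ½ρv²S·CL ⇒ v = √(2L/(ρ·S·CL))
v = √(2 × 583 / (1.01 × 1.92 × 0.749)) = √802.8 = 28.3 m/s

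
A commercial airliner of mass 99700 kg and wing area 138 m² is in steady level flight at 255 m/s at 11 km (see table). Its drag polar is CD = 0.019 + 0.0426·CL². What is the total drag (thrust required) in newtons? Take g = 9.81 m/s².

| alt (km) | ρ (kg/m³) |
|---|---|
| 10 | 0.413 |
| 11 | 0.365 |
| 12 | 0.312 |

At 11 km, from the table: ρ = 0.365 kg/m³.
In steady level flight, lift balances weight: W = mg = 99700 × 9.81 = 9.7806×10^5 N.
Dynamic pressure q = 0.5 × 0.365 × 255² = 11870 Pa.
CL = 2W/(ρv²S) = 2×9.7806×10^5/(0.365×255²×138) = 0.5972.
CD = 0.019 + 0.0426 × 0.5972² = 0.03419.
D = q·S·CD = 11870 × 138 × 0.03419 = 56000 N

D = 56000 N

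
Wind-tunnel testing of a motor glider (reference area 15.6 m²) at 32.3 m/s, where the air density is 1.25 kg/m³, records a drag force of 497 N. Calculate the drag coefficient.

CD = 0.0489

From D = ½ρv²S·CD, rearranging gives CD = 2D/(ρv²S).
CD = 2 × 497 / (1.25 × 32.3² × 15.6) = 0.0489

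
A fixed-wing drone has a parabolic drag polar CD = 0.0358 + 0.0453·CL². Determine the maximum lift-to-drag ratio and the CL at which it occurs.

For CD = CD0 + K·CL², (L/D)max occurs at CL* = √(CD0/K) and equals 1/(2√(K·CD0)).
(L/D)max = 1/(2√(0.0453 × 0.0358)) = 1/(2 × 0.04027) = 12.4
CL* = √(0.0358/0.0453) = 0.889

(L/D)max = 12.4, at CL = 0.889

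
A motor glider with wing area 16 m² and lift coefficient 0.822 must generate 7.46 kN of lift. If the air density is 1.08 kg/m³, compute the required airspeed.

v = 32.4 m/s

L = ½ρv²S·CL ⇒ v = √(2L/(ρ·S·CL))
v = √(2 × 7460 / (1.08 × 16 × 0.822)) = √1050 = 32.4 m/s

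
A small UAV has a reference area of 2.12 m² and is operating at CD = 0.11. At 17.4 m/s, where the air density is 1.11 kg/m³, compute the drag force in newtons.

D = 39.2 N

D = ½ρv²S·CD = ½ × 1.11 × 17.4² × 2.12 × 0.11 = 39.2 N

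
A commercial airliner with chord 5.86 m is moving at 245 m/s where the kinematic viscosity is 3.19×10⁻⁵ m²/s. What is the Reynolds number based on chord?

Re = v·c/ν = 245 × 5.86 / (3.19×10⁻⁵) = 4.5×10^7

Re = 4.5×10^7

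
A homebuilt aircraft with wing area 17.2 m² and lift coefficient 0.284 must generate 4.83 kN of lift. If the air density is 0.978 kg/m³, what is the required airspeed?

L = ½ρv²S·CL ⇒ v = √(2L/(ρ·S·CL))
v = √(2 × 4830 / (0.978 × 17.2 × 0.284)) = √2022 = 45 m/s

v = 45 m/s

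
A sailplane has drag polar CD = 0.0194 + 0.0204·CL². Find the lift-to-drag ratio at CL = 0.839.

CD = 0.0194 + 0.0204 × 0.839² = 0.03376
L/D = CL/CD = 0.839 / 0.03376 = 24.9

L/D = 24.9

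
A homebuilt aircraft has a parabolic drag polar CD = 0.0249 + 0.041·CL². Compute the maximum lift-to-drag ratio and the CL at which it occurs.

(L/D)max = 15.6, at CL = 0.779

For CD = CD0 + K·CL², (L/D)max occurs at CL* = √(CD0/K) and equals 1/(2√(K·CD0)).
(L/D)max = 1/(2√(0.041 × 0.0249)) = 1/(2 × 0.03195) = 15.6
CL* = √(0.0249/0.041) = 0.779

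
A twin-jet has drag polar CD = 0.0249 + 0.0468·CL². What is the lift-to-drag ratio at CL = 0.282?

CD = 0.0249 + 0.0468 × 0.282² = 0.02862
L/D = CL/CD = 0.282 / 0.02862 = 9.85

L/D = 9.85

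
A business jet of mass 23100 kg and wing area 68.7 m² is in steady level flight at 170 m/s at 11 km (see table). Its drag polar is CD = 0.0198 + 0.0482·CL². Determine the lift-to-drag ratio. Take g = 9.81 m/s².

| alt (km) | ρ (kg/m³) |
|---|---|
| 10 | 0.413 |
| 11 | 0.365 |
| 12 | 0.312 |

L/D = 16.2

At 11 km, from the table: ρ = 0.365 kg/m³.
Weight W = mg = 23100 × 9.81 = 2.2661×10^5 N; in level flight L = W.
Dynamic pressure q = 0.5 × 0.365 × 170² = 5274 Pa.
CL = W/(q·S) = 2.2661×10^5 / (5274 × 68.7) = 0.6254.
CD = 0.0198 + 0.0482 × 0.6254² = 0.03865.
L/D = CL/CD = 0.6254 / 0.03865 = 16.2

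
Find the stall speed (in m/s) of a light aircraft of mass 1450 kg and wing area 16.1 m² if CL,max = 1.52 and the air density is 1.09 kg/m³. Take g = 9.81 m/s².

Stall occurs when L = W at CL,max. W = mg = 1450 × 9.81 = 14220 N.
From L = ½ρV²S·CL,max = W: V_stall = √(2W/(ρSCL,max)) = √(2·14220/(1.09·16.1·1.52))
V_stall = √1067 = 32.7 m/s

V_stall = 32.7 m/s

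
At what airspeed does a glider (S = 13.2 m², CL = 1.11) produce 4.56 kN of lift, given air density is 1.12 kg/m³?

L = ½ρv²S·CL ⇒ v = √(2L/(ρ·S·CL))
v = √(2 × 4560 / (1.12 × 13.2 × 1.11)) = √555.8 = 23.6 m/s

v = 23.6 m/s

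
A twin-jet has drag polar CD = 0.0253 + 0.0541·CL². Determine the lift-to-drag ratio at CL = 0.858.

CD = 0.0253 + 0.0541 × 0.858² = 0.06513
L/D = CL/CD = 0.858 / 0.06513 = 13.2

L/D = 13.2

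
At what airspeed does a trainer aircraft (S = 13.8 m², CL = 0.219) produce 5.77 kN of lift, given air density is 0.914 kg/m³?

v = 64.6 m/s

L = ½ρv²S·CL ⇒ v = √(2L/(ρ·S·CL))
v = √(2 × 5770 / (0.914 × 13.8 × 0.219)) = √4178 = 64.6 m/s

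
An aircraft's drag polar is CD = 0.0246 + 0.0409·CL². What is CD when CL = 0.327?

CD = 0.029

CD = 0.0246 + 0.0409 × 0.327² = 0.0246 + 0.004373 = 0.029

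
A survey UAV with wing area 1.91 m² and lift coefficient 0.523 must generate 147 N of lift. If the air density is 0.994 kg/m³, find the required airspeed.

v = 17.2 m/s

L = ½ρv²S·CL ⇒ v = √(2L/(ρ·S·CL))
v = √(2 × 147 / (0.994 × 1.91 × 0.523)) = √296.1 = 17.2 m/s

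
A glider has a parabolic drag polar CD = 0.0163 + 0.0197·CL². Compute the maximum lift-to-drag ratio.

(L/D)max = 27.9

For CD = CD0 + K·CL², (L/D)max occurs at CL* = √(CD0/K) and equals 1/(2√(K·CD0)).
(L/D)max = 1/(2√(0.0197 × 0.0163)) = 1/(2 × 0.01792) = 27.9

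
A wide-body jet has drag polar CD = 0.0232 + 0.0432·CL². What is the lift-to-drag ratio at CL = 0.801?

L/D = 15.7

CD = 0.0232 + 0.0432 × 0.801² = 0.05092
L/D = CL/CD = 0.801 / 0.05092 = 15.7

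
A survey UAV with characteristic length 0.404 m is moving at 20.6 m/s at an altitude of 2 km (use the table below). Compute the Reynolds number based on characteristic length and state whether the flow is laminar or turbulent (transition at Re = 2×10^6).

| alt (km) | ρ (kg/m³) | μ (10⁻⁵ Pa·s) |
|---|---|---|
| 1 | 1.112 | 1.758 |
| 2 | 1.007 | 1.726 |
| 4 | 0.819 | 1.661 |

At 2 km, from the table: ρ = 1.007 kg/m³, μ = 1.726×10⁻⁵ Pa·s.
Re = ρ·v·c/μ = 1.007 × 20.6 × 0.404 / (1.726×10⁻⁵) = 4.86×10^5
Since 4.86×10^5 < 2×10^6, the flow is laminar.

Re = 4.86×10^5 (laminar)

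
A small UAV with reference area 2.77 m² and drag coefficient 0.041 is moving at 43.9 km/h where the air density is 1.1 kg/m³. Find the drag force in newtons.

D = 9.29 N

Convert speed: v = 43.9 km/h ÷ 3.6 = 12.19 m/s.
D = ½ρv²S·CD = ½ × 1.1 × 12.19² × 2.77 × 0.041 = 9.29 N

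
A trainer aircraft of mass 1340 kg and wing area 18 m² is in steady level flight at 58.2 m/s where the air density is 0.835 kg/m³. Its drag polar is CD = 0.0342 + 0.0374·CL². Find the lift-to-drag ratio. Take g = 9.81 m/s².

L/D = 11.7

Weight W = mg = 1340 × 9.81 = 13145 N; in level flight L = W.
Dynamic pressure q = 0.5 × 0.835 × 58.2² = 1414 Pa.
CL = 2W/(ρv²S) = 2×13145/(0.835×58.2²×18) = 0.5164.
CD = 0.0342 + 0.0374 × 0.5164² = 0.04417.
L/D = CL/CD = 0.5164 / 0.04417 = 11.7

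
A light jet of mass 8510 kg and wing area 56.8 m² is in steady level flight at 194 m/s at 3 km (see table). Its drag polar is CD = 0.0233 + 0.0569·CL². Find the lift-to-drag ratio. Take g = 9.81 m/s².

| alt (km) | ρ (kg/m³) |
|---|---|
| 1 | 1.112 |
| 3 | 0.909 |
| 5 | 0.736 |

L/D = 3.62

At 3 km, from the table: ρ = 0.909 kg/m³.
Level flight ⇒ L = W = m·g = 8510 × 9.81 = 83483 N.
Dynamic pressure q = 0.5 × 0.909 × 194² = 17110 Pa.
CL = 2W/(ρv²S) = 2×83483/(0.909×194²×56.8) = 0.08592.
CD = 0.0233 + 0.0569 × 0.08592² = 0.02372.
L/D = CL/CD = 0.08592 / 0.02372 = 3.62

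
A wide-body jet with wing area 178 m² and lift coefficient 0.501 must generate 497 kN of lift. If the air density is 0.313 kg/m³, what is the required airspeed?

v = 189 m/s

L = ½ρv²S·CL ⇒ v = √(2L/(ρ·S·CL))
v = √(2 × 4.97×10^5 / (0.313 × 178 × 0.501)) = √35610 = 189 m/s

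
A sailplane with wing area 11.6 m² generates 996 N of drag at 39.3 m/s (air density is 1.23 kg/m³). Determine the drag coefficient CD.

From D = ½ρv²S·CD, rearranging gives CD = 2D/(ρv²S).
CD = 2 × 996 / (1.23 × 39.3² × 11.6) = 0.0904

CD = 0.0904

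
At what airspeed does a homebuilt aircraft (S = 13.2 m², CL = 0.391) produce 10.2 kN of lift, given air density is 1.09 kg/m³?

L = ½ρv²S·CL ⇒ v = √(2L/(ρ·S·CL))
v = √(2 × 10200 / (1.09 × 13.2 × 0.391)) = √3626 = 60.2 m/s

v = 60.2 m/s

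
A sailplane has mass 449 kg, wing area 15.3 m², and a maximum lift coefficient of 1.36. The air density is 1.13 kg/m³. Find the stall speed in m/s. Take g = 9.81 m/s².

Stall occurs when L = W at CL,max. W = mg = 449 × 9.81 = 4405 N.
V_stall = √(2W/(ρ·S·CL,max)) = √(2 × 4405 / (1.13 × 15.3 × 1.36))
V_stall = √374.7 = 19.4 m/s

V_stall = 19.4 m/s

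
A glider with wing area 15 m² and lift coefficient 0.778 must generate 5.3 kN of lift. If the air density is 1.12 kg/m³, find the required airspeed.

L = ½ρv²S·CL ⇒ v = √(2L/(ρ·S·CL))
v = √(2 × 5300 / (1.12 × 15 × 0.778)) = √811 = 28.5 m/s

v = 28.5 m/s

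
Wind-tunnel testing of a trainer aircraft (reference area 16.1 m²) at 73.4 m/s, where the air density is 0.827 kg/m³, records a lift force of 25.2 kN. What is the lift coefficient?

From L = ½ρv²S·CL, rearranging gives CL = 2L/(ρv²S).
CL = 2 × 25200 / (0.827 × 73.4² × 16.1) = 0.703

CL = 0.703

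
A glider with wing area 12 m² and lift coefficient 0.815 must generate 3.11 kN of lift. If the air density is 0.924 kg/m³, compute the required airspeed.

L = ½ρv²S·CL ⇒ v = √(2L/(ρ·S·CL))
v = √(2 × 3110 / (0.924 × 12 × 0.815)) = √688.3 = 26.2 m/s

v = 26.2 m/s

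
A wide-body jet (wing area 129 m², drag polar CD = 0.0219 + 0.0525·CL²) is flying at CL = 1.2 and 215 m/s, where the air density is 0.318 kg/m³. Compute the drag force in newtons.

D = 92400 N

CD = 0.0219 + 0.0525 × 1.2² = 0.0975
D = ½ρv²S·CD = ½ × 0.318 × 215² × 129 × 0.0975 = 92400 N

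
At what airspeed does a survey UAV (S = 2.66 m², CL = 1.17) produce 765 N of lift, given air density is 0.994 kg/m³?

L = ½ρv²S·CL ⇒ v = √(2L/(ρ·S·CL))
v = √(2 × 765 / (0.994 × 2.66 × 1.17)) = √494.6 = 22.2 m/s

v = 22.2 m/s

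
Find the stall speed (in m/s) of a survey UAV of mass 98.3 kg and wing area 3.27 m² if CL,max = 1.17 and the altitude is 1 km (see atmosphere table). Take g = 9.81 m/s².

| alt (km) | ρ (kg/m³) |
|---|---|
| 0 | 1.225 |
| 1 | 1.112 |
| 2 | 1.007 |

At 1 km, from the table: ρ = 1.112 kg/m³.
At stall, lift equals weight: L = W = m·g = 98.3 × 9.81 = 964.3 N.
V_stall = √(2W/(ρ·S·CL,max)) = √(2 × 964.3 / (1.112 × 3.27 × 1.17))
V_stall = √453.3 = 21.3 m/s

V_stall = 21.3 m/s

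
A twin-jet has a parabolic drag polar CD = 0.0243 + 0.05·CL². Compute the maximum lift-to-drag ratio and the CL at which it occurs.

For CD = CD0 + K·CL², (L/D)max occurs at CL* = √(CD0/K) and equals 1/(2√(K·CD0)).
(L/D)max = 1/(2√(0.05 × 0.0243)) = 1/(2 × 0.03486) = 14.3
CL* = √(0.0243/0.05) = 0.697

(L/D)max = 14.3, at CL = 0.697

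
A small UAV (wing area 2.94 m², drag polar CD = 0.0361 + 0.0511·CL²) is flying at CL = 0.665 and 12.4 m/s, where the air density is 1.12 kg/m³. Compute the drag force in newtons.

CD = 0.0361 + 0.0511 × 0.665² = 0.0587
D = ½ρv²S·CD = ½ × 1.12 × 12.4² × 2.94 × 0.0587 = 14.9 N

D = 14.9 N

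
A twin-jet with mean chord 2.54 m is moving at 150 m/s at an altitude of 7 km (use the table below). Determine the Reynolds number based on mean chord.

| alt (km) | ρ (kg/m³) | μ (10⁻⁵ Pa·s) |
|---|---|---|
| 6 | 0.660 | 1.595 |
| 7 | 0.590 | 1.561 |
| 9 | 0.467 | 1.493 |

Re = 1.44×10^7

At 7 km, from the table: ρ = 0.590 kg/m³, μ = 1.561×10⁻⁵ Pa·s.
Re = ρ·v·c/μ = 0.59 × 150 × 2.54 / (1.561×10⁻⁵) = 1.44×10^7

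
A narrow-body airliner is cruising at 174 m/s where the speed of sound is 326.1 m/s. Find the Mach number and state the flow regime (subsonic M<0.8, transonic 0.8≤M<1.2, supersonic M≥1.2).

M = 0.534 (subsonic)

M = v/a = 174 / 326.1 = 0.534
M = 0.534 → subsonic.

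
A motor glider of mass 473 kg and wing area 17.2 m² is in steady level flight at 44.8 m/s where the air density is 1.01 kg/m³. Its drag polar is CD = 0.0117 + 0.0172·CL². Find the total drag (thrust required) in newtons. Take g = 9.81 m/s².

In steady level flight, lift balances weight: W = mg = 473 × 9.81 = 4640.1 N.
Dynamic pressure q = 0.5 × 1.01 × 44.8² = 1014 Pa.
CL = W/(q·S) = 4640.1 / (1014 × 17.2) = 0.2662.
CD = 0.0117 + 0.0172 × 0.2662² = 0.01292.
D = q·S·CD = 1014 × 17.2 × 0.01292 = 225.2 N

D = 225 N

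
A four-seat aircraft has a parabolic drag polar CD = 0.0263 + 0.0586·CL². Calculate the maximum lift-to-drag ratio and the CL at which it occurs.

For CD = CD0 + K·CL², (L/D)max occurs at CL* = √(CD0/K) and equals 1/(2√(K·CD0)).
(L/D)max = 1/(2√(0.0586 × 0.0263)) = 1/(2 × 0.03926) = 12.7
CL* = √(0.0263/0.0586) = 0.67

(L/D)max = 12.7, at CL = 0.67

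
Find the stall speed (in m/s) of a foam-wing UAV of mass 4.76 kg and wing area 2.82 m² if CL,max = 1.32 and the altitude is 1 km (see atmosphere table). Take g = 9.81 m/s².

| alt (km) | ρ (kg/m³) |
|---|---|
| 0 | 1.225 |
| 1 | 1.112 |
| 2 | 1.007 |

V_stall = 4.75 m/s

At 1 km, from the table: ρ = 1.112 kg/m³.
At stall, lift equals weight: L = W = m·g = 4.76 × 9.81 = 46.7 N.
From L = ½ρV²S·CL,max = W: V_stall = √(2W/(ρSCL,max)) = √(2·46.7/(1.112·2.82·1.32))
V_stall = √22.56 = 4.75 m/s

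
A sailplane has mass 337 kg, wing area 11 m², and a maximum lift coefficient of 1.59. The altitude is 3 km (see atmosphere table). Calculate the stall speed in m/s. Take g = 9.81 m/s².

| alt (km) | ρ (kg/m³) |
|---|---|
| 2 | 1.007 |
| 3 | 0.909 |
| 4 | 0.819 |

At 3 km, from the table: ρ = 0.909 kg/m³.
Weight W = mg = 337 × 9.81 = 3306 N.
V_stall = √(2W/(ρ·S·CL,max)) = √(2 × 3306 / (0.909 × 11 × 1.59))
V_stall = √415.9 = 20.4 m/s

V_stall = 20.4 m/s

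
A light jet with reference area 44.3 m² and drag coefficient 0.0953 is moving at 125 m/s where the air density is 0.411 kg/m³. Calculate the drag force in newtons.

D = 13600 N

Dynamic pressure q = ½ρv² = ½ × 0.411 × 125² = 3211 Pa.
D = q·S·CD = 3211 × 44.3 × 0.0953 = 13600 N ≈ 13.6 kN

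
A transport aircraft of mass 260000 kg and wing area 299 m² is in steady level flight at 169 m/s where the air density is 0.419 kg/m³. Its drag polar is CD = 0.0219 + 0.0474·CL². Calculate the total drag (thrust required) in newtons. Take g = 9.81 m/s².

D = 2.12×10^5 N

In steady level flight, lift balances weight: W = mg = 260000 × 9.81 = 2.5506×10^6 N.
Dynamic pressure q = 0.5 × 0.419 × 169² = 5984 Pa.
CL = 2W/(ρv²S) = 2×2.5506×10^6/(0.419×169²×299) = 1.426.
CD = 0.0219 + 0.0474 × 1.426² = 0.1182.
D = q·S·CD = 5984 × 299 × 0.1182 = 2.115×10^5 N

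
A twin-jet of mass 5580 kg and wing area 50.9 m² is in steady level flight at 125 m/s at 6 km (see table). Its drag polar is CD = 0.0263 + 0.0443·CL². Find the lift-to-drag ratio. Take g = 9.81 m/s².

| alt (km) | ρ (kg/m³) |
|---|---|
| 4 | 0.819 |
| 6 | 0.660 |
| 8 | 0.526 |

At 6 km, from the table: ρ = 0.660 kg/m³.
Level flight ⇒ L = W = m·g = 5580 × 9.81 = 54740 N.
q = ½ρv² = ½ × 0.66 × 125² = 5156 Pa.
Required CL = L/(qS) = 54740/(5156·50.9) = 0.2086.
CD = 0.0263 + 0.0443 × 0.2086² = 0.02823.
L/D = CL/CD = 0.2086 / 0.02823 = 7.39

L/D = 7.39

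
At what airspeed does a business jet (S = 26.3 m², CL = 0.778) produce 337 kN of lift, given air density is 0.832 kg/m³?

L = ½ρv²S·CL ⇒ v = √(2L/(ρ·S·CL))
v = √(2 × 3.37×10^5 / (0.832 × 26.3 × 0.778)) = √39590 = 199 m/s

v = 199 m/s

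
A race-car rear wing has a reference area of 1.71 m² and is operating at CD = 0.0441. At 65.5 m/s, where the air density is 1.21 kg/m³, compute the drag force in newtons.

D = ½ρv²S·CD = ½ × 1.21 × 65.5² × 1.71 × 0.0441 = 196 N

D = 196 N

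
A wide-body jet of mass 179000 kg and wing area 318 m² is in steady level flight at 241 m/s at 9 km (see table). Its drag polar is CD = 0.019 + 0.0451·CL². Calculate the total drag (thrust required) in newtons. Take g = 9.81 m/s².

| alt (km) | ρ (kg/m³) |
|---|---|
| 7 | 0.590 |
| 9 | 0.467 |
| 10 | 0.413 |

D = 1.14×10^5 N

At 9 km, from the table: ρ = 0.467 kg/m³.
Weight W = mg = 179000 × 9.81 = 1.756×10^6 N; in level flight L = W.
q = ½ρv² = ½ × 0.467 × 241² = 13560 Pa.
CL = W/(q·S) = 1.756×10^6 / (13560 × 318) = 0.4072.
CD = 0.019 + 0.0451 × 0.4072² = 0.02648.
D = q·S·CD = 13560 × 318 × 0.02648 = 1.142×10^5 N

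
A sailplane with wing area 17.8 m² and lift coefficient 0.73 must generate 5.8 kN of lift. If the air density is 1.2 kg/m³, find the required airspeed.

v = 27.3 m/s

L = ½ρv²S·CL ⇒ v = √(2L/(ρ·S·CL))
v = √(2 × 5800 / (1.2 × 17.8 × 0.73)) = √743.9 = 27.3 m/s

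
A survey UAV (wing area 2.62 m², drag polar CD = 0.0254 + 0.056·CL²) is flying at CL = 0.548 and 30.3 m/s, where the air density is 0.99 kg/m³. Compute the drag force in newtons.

D = 50.3 N

CD = 0.0254 + 0.056 × 0.548² = 0.04222
D = ½ρv²S·CD = ½ × 0.99 × 30.3² × 2.62 × 0.04222 = 50.3 N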